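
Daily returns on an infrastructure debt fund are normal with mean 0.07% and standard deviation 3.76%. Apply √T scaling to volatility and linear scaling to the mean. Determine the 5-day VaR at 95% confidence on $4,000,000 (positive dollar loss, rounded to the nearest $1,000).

At 95%, z = 1.645.
σ_{5d} = 3.76% × √5 = 8.408%; μ_{5d} = 5 × 0.07% = 0.350%.
VaR = −(0.350%) + 1.645 × 8.408% = 13.481%.
On $4,000,000: 0.13481 × $4,000,000 = $539,240.

$539,000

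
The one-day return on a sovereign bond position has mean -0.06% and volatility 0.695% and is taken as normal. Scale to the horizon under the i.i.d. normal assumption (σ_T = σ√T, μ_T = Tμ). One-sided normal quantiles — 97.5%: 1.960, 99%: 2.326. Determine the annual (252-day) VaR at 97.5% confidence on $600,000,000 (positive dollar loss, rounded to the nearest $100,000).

$220,500,000

σ_{252d} = 0.695% × √252 = 11.033%; μ_{252d} = 252 × -0.06% = -15.120%.
VaR = −(-15.120%) + 1.960 × 11.033% = 36.745%.
On $600,000,000: 0.36745 × $600,000,000 = $220,470,000.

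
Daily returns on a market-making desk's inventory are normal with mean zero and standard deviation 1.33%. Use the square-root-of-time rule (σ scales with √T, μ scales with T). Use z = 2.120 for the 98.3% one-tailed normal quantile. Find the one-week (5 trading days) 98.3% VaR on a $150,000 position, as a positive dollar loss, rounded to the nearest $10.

$9,460

σ_{5d} = 1.33% × √5 = 2.974%.
VaR = 2.120 × 2.974% = 6.305%.
On $150,000: 0.06305 × $150,000 = $9,458.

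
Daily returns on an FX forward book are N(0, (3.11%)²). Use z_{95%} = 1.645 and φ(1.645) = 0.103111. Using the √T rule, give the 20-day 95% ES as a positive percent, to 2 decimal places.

28.68%

σ_{20d} = 3.11% × √20 = 13.908%.
ES multiplier = φ(z)/(1−α) = 0.103111/0.05 = 2.062.
ES = 13.908% × 2.062 = 28.678%.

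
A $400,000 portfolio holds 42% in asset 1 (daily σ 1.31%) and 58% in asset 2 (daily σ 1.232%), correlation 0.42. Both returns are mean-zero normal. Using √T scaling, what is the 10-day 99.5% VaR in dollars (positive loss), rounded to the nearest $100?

$34,800

σ_p = √(0.42²·1.31² + 0.58²·1.232² + 2·0.42·0.42·0.58·1.31·1.232) = 1.069%.
σ_{10d} = 1.069% × √10 = 3.380%.
z(99.5%) = 2.576.
VaR = 2.576 × 3.380% = 8.707%; on $400,000 that is $34,828.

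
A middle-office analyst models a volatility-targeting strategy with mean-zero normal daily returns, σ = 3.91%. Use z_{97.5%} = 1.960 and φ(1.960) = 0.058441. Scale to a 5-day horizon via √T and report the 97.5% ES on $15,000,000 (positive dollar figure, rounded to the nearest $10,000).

$3,070,000

σ_{5d} = 3.91% × √5 = 8.743%.
ES multiplier = φ(z)/(1−α) = 0.058441/0.025 = 2.338.
ES = 8.743% × 2.338 = 20.441%; on $15,000,000: $3,066,150.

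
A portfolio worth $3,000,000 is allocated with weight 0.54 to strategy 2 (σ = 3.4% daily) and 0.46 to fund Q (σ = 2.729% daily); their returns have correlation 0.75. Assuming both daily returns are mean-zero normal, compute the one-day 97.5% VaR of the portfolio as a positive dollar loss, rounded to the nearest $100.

σ_p² = 0.54²·3.4² + 0.46²·2.729² + 2·0.75·0.54·0.46·3.4·2.729 = 8.4040 (%²).
σ_p = √8.4040 = 2.899%.
At 97.5%, z = 1.960.
VaR = 1.960 × 2.899% = 5.682%; on $3,000,000 that is $170,460.

$170,500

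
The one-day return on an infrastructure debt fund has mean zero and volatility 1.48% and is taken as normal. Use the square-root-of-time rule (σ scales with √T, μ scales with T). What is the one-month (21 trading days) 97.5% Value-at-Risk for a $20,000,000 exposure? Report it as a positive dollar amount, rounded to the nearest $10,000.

$2,660,000

At 97.5%, z = 1.960.
σ_{21d} = 1.48% × √21 = 6.782%.
VaR = 1.960 × 6.782% = 13.293%.
On $20,000,000: 0.13293 × $20,000,000 = $2,658,600.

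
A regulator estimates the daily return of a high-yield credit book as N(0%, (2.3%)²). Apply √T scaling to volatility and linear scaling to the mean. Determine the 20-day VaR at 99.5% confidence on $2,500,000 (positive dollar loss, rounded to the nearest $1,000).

At 99.5%, z = 2.576.
σ_{20d} = 2.3% × √20 = 10.286%.
VaR = 2.576 × 10.286% = 26.497%.
On $2,500,000: 0.26497 × $2,500,000 = $662,425.

$662,000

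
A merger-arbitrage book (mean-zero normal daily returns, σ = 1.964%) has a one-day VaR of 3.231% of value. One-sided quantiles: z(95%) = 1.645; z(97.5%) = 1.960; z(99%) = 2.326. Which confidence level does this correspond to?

95%

Implied z = VaR/σ = 3.231 / 1.964 = 1.645.
This matches z(95%) = 1.645.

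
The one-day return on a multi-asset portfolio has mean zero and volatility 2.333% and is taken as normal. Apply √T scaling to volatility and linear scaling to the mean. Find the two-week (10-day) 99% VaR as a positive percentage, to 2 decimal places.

17.16%

At 99%, z = 2.326.
σ_{10d} = 2.333% × √10 = 7.378%.
VaR = 2.326 × 7.378% = 17.161%.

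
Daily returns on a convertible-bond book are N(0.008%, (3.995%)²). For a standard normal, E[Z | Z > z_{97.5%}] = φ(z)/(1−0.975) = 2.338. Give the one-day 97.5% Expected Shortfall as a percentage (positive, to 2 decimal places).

ES = −(0.008%) + 3.995% × 2.338 = 9.332%.

9.33%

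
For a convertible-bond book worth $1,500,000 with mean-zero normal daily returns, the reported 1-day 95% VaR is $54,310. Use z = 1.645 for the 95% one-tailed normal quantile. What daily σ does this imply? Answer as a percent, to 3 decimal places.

2.201%

VaR as a fraction: $54,310 / $1,500,000 = 3.621%.
σ = VaR / z = 3.621% / 1.645 = 2.201%.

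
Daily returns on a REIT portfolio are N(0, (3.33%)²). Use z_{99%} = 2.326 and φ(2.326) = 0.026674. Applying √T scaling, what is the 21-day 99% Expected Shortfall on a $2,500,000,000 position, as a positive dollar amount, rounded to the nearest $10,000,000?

σ_{21d} = 3.33% × √21 = 15.260%.
ES multiplier = φ(z)/(1−α) = 0.026674/0.01 = 2.667.
ES = 15.260% × 2.667 = 40.698%; on $2,500,000,000: $1,017,450,000.

$1,020,000,000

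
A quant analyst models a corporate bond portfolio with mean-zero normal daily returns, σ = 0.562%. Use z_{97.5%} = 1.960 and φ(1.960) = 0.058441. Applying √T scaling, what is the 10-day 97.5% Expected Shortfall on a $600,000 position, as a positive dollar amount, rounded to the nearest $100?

$24,900

σ_{10d} = 0.562% × √10 = 1.777%.
ES multiplier = φ(z)/(1−α) = 0.058441/0.025 = 2.338.
ES = 1.777% × 2.338 = 4.155%; on $600,000: $24,930.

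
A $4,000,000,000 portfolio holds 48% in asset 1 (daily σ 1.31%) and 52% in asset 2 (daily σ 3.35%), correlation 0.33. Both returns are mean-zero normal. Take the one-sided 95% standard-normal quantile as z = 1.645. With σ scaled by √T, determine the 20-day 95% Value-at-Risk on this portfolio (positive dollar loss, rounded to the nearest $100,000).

$599,700,000

σ_p = √(0.48²·1.31² + 0.52²·3.35² + 2·0.33·0.48·0.52·1.31·3.35) = 2.038%.
σ_{20d} = 2.038% × √20 = 9.114%.
VaR = 1.645 × 9.114% = 14.993%; on $4,000,000,000 that is $599,720,000.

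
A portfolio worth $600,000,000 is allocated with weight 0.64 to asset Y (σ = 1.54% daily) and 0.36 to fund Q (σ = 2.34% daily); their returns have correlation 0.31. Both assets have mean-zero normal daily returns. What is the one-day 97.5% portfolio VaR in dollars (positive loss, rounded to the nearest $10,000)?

$17,430,000

σ_p² = 0.64²·1.54² + 0.36²·2.34² + 2·0.31·0.64·0.36·1.54·2.34 = 2.1958 (%²).
σ_p = √2.1958 = 1.482%.
At 97.5%, z = 1.960.
VaR = 1.960 × 1.482% = 2.905%; on $600,000,000 that is $17,430,000.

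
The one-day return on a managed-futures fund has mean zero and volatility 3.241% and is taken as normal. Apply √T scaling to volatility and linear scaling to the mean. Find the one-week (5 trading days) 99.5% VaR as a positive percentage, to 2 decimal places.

At 99.5%, z = 2.576.
σ_{5d} = 3.241% × √5 = 7.247%.
VaR = 2.576 × 7.247% = 18.668%.

18.67%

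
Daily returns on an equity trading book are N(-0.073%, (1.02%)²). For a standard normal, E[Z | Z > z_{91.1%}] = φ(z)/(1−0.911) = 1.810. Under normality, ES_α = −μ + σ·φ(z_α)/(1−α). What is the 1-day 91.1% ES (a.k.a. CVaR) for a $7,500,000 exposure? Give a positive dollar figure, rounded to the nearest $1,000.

ES = −(-0.073%) + 1.02% × 1.810 = 1.919%.
On $7,500,000: 0.01919 × $7,500,000 = $143,925.

$144,000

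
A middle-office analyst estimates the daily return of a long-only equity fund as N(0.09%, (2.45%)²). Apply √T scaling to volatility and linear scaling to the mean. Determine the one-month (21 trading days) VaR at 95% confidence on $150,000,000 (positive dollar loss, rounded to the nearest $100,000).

At 95%, z = 1.645.
σ_{21d} = 2.45% × √21 = 11.227%; μ_{21d} = 21 × 0.09% = 1.890%.
VaR = −(1.890%) + 1.645 × 11.227% = 16.578%.
On $150,000,000: 0.16578 × $150,000,000 = $24,867,000.

$24,900,000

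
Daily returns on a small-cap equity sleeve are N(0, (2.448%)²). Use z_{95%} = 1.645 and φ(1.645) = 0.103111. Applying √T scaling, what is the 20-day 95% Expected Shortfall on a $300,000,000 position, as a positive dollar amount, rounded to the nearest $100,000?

σ_{20d} = 2.448% × √20 = 10.948%.
ES multiplier = φ(z)/(1−α) = 0.103111/0.05 = 2.062.
ES = 10.948% × 2.062 = 22.575%; on $300,000,000: $67,725,000.

$67,700,000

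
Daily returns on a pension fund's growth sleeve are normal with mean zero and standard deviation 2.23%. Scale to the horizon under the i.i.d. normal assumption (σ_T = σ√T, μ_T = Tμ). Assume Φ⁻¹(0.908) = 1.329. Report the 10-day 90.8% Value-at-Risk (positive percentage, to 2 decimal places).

9.37%

σ_{10d} = 2.23% × √10 = 7.052%.
VaR = 1.329 × 7.052% = 9.372%.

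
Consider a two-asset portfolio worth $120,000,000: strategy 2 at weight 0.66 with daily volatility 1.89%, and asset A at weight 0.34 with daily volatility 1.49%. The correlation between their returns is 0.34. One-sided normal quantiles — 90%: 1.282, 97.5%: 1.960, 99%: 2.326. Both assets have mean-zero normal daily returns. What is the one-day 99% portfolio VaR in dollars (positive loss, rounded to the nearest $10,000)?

$4,180,000

σ_p² = 0.66²·1.89² + 0.34²·1.49² + 2·0.34·0.66·0.34·1.89·1.49 = 2.2424 (%²).
σ_p = √2.2424 = 1.497%.
VaR = 2.326 × 1.497% = 3.482%; on $120,000,000 that is $4,178,400.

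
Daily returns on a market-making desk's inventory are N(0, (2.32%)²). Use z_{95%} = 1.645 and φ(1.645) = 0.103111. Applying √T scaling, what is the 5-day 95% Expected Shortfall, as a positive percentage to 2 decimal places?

σ_{5d} = 2.32% × √5 = 5.188%.
ES multiplier = φ(z)/(1−α) = 0.103111/0.05 = 2.062.
ES = 5.188% × 2.062 = 10.698%.

10.70%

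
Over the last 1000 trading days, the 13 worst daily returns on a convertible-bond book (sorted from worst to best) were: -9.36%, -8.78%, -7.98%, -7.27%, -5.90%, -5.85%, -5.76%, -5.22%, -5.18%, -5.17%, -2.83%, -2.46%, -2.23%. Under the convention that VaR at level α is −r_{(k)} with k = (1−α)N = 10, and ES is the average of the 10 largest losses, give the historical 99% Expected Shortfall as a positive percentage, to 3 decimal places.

The 10 worst returns sum to -66.47%.
ES = −(-66.47%) / 10 = 6.647%.

6.647%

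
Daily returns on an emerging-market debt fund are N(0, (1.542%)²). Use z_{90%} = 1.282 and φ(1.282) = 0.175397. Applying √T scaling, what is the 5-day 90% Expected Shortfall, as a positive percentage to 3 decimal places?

σ_{5d} = 1.542% × √5 = 3.448%.
ES multiplier = φ(z)/(1−α) = 0.175397/0.1 = 1.754.
ES = 3.448% × 1.754 = 6.048%.

6.048%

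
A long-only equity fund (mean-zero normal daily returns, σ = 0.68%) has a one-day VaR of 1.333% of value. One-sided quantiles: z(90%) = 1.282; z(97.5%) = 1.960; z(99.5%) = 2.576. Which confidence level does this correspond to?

Implied z = VaR/σ = 1.333 / 0.68 = 1.960.
This matches z(97.5%) = 1.960.

97.5%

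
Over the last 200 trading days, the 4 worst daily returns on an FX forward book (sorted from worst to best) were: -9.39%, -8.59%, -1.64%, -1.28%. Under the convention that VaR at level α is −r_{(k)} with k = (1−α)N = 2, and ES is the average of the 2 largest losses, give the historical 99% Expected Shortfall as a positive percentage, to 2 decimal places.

The 2 worst returns sum to -17.98%.
ES = −(-17.98%) / 2 = 8.99%.

8.99%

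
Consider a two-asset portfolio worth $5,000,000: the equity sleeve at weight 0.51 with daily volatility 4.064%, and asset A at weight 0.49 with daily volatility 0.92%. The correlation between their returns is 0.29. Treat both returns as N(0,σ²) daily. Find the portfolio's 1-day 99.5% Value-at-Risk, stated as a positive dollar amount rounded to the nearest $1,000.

σ_p² = 0.51²·4.064² + 0.49²·0.92² + 2·0.29·0.51·0.49·4.064·0.92 = 5.0410 (%²).
σ_p = √5.0410 = 2.245%.
At 99.5%, z = 2.576.
VaR = 2.576 × 2.245% = 5.783%; on $5,000,000 that is $289,150.

$289,000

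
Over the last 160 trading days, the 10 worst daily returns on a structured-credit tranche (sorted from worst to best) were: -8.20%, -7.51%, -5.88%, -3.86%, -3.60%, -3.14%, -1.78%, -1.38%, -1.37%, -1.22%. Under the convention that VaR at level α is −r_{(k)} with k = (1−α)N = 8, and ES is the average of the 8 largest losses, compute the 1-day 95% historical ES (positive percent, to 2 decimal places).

The 8 worst returns sum to -35.35%.
ES = −(-35.35%) / 8 = 4.41875% ≈ 4.42%.

4.42%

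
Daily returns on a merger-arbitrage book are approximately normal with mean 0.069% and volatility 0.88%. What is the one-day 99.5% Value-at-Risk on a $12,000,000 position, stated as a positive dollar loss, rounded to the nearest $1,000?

At 99.5% one-sided, z = 2.576.
VaR = −μ + z·σ = −(0.069%) + 2.576 × 0.88% = 2.198%.
On $12,000,000: 0.02198 × $12,000,000 = $263,760.

$264,000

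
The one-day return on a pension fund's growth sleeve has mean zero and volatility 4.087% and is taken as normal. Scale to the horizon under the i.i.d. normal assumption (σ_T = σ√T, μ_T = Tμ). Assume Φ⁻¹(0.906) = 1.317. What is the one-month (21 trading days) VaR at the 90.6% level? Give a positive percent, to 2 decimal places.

24.67%

σ_{21d} = 4.087% × √21 = 18.729%.
VaR = 1.317 × 18.729% = 24.666%.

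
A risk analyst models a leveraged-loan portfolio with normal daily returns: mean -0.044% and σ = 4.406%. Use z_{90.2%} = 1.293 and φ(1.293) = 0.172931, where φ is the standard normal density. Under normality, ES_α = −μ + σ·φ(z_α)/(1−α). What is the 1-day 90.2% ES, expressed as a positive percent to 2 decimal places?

Tail multiplier: φ(z)/(1−α) = 0.172931 / 0.098 = 1.765.
ES = −(-0.044%) + 4.406% × 1.765 = 7.821%.

7.82%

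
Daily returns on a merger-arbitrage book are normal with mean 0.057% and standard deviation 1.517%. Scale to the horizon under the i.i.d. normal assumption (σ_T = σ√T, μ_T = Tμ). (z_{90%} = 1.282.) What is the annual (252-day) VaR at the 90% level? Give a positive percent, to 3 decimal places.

16.509%

σ_{252d} = 1.517% × √252 = 24.082%; μ_{252d} = 252 × 0.057% = 14.364%.
VaR = −(14.364%) + 1.282 × 24.082% = 16.509%.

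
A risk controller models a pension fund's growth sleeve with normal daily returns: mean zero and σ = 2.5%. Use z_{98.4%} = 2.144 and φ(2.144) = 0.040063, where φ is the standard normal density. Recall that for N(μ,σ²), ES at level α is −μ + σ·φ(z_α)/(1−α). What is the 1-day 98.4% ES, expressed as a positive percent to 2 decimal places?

6.26%

Tail multiplier: φ(z)/(1−α) = 0.040063 / 0.016 = 2.504.
ES = 2.5% × 2.504 = 6.260%.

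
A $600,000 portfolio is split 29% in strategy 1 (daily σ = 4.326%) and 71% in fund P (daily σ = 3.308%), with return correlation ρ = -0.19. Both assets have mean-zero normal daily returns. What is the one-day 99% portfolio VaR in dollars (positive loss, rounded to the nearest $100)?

σ_p² = 0.29²·4.326² + 0.71²·3.308² + 2·-0.19·0.29·0.71·4.326·3.308 = 5.9705 (%²).
σ_p = √5.9705 = 2.443%.
At 99%, z = 2.326.
VaR = 2.326 × 2.443% = 5.682%; on $600,000 that is $34,092.

$34,100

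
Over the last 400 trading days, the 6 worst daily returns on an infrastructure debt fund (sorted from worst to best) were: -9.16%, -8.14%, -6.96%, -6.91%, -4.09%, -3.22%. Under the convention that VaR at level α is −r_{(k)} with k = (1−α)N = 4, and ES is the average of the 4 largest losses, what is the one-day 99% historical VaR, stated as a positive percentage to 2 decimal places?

6.91%

k = 4; the 4th lowest return is -6.91%, so VaR = 6.91%.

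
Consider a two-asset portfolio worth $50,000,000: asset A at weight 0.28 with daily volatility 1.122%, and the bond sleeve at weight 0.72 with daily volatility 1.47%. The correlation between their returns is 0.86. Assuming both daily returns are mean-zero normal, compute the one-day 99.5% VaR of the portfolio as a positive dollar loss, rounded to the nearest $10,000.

σ_p² = 0.28²·1.122² + 0.72²·1.47² + 2·0.86·0.28·0.72·1.122·1.47 = 1.7908 (%²).
σ_p = √1.7908 = 1.338%.
At 99.5%, z = 2.576.
VaR = 2.576 × 1.338% = 3.447%; on $50,000,000 that is $1,723,500.

$1,720,000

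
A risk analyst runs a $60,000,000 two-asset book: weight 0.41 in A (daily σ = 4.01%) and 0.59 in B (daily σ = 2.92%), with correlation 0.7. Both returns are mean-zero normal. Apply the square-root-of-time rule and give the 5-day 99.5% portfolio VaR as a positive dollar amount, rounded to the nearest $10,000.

$10,730,000

σ_p = √(0.41²·4.01² + 0.59²·2.92² + 2·0.7·0.41·0.59·4.01·2.92) = 3.104%.
σ_{5d} = 3.104% × √5 = 6.941%.
z(99.5%) = 2.576.
VaR = 2.576 × 6.941% = 17.880%; on $60,000,000 that is $10,728,000.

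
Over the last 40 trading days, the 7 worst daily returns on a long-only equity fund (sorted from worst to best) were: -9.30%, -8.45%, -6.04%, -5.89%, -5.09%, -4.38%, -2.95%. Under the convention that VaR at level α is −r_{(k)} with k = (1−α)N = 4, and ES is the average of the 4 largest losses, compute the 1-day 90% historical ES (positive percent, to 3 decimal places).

7.420%

The 4 worst returns sum to -29.68%.
ES = −(-29.68%) / 4 = 7.42% ≈ 7.420%.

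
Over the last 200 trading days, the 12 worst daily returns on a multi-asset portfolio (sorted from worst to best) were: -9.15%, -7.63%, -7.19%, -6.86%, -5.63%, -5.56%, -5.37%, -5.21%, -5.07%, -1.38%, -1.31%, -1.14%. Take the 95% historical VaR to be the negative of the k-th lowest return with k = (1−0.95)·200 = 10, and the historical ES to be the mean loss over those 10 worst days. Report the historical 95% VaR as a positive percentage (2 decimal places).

k = 10; the 10th lowest return is -1.38%, so VaR = 1.38%.

1.38%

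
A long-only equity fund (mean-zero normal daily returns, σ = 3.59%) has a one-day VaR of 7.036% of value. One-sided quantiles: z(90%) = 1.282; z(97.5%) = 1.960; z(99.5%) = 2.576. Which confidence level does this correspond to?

97.5%

Implied z = VaR/σ = 7.036 / 3.59 = 1.960.
This matches z(97.5%) = 1.960.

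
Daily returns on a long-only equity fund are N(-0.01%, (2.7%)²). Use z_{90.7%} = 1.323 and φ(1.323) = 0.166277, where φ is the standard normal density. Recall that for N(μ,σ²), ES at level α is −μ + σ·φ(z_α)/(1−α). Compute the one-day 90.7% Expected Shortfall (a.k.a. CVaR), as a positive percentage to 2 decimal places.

Tail multiplier: φ(z)/(1−α) = 0.166277 / 0.093 = 1.788.
ES = −(-0.01%) + 2.7% × 1.788 = 4.838%.

4.84%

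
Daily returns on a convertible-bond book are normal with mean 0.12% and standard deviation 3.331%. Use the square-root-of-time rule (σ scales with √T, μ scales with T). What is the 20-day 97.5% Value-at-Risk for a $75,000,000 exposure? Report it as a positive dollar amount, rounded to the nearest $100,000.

At 97.5%, z = 1.960.
σ_{20d} = 3.331% × √20 = 14.897%; μ_{20d} = 20 × 0.12% = 2.400%.
VaR = −(2.400%) + 1.960 × 14.897% = 26.798%.
On $75,000,000: 0.26798 × $75,000,000 = $20,098,500.

$20,100,000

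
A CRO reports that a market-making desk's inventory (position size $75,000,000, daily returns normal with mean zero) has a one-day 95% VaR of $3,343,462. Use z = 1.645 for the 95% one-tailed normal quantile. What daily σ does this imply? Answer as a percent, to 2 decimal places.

2.71%

VaR as a fraction: $3,343,462 / $75,000,000 = 4.458%.
σ = VaR / z = 4.458% / 1.645 = 2.710%.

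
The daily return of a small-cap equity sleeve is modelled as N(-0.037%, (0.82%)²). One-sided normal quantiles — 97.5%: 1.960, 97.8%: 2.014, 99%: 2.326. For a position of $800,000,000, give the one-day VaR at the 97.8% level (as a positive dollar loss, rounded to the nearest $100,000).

$13,500,000

VaR = −μ + z·σ = −(-0.037%) + 2.014 × 0.82% = 1.688%.
On $800,000,000: 0.01688 × $800,000,000 = $13,504,000.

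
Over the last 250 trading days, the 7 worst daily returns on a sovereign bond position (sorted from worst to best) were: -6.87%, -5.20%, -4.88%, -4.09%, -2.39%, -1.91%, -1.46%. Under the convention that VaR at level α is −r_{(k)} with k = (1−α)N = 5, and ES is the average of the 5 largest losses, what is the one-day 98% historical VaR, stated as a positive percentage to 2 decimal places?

2.39%

k = 5; the 5th lowest return is -2.39%, so VaR = 2.39%.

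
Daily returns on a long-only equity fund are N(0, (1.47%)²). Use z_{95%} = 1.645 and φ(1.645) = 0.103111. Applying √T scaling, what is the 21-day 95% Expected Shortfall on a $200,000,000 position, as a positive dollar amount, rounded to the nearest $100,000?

$27,800,000

σ_{21d} = 1.47% × √21 = 6.736%.
ES multiplier = φ(z)/(1−α) = 0.103111/0.05 = 2.062.
ES = 6.736% × 2.062 = 13.890%; on $200,000,000: $27,780,000.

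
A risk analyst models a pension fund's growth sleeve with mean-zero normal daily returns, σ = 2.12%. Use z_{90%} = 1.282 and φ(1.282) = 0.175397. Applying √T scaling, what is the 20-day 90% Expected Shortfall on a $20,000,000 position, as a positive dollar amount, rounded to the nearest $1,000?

σ_{20d} = 2.12% × √20 = 9.481%.
ES multiplier = φ(z)/(1−α) = 0.175397/0.1 = 1.754.
ES = 9.481% × 1.754 = 16.630%; on $20,000,000: $3,326,000.

$3,326,000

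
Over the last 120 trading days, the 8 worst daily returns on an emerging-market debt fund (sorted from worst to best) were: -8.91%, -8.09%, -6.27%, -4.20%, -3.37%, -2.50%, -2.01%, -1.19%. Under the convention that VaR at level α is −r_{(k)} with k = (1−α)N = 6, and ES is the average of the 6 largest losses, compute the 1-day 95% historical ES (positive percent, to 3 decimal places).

The 6 worst returns sum to -33.34%.
ES = −(-33.34%) / 6 = 5.5566…% ≈ 5.557%.

5.557%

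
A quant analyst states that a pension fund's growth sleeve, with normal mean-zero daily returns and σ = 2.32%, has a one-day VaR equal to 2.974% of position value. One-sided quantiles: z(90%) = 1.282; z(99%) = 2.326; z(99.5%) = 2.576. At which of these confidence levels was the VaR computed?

90%

Implied z = VaR/σ = 2.974 / 2.32 = 1.282.
This matches z(90%) = 1.282.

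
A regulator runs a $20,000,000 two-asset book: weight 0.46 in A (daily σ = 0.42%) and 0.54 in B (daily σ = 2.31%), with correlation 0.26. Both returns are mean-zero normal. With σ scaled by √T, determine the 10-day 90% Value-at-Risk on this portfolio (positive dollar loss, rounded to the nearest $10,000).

σ_p = √(0.46²·0.42² + 0.54²·2.31² + 2·0.26·0.46·0.54·0.42·2.31) = 1.311%.
σ_{10d} = 1.311% × √10 = 4.146%.
z(90%) = 1.282.
VaR = 1.282 × 4.146% = 5.315%; on $20,000,000 that is $1,063,000.

$1,060,000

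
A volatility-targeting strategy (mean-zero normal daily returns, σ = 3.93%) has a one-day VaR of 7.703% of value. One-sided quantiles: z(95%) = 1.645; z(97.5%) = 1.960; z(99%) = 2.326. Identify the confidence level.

97.5%

Implied z = VaR/σ = 7.703 / 3.93 = 1.960.
This matches z(97.5%) = 1.960.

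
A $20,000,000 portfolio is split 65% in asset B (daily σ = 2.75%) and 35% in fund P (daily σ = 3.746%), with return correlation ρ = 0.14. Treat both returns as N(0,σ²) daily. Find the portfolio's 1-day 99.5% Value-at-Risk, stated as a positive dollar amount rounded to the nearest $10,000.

σ_p² = 0.65²·2.75² + 0.35²·3.746² + 2·0.14·0.65·0.35·2.75·3.746 = 5.5703 (%²).
σ_p = √5.5703 = 2.360%.
At 99.5%, z = 2.576.
VaR = 2.576 × 2.360% = 6.079%; on $20,000,000 that is $1,215,800.

$1,220,000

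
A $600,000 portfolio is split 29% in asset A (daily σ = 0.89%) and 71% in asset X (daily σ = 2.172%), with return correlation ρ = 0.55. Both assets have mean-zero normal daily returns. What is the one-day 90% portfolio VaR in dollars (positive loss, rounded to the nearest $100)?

$13,100

σ_p² = 0.29²·0.89² + 0.71²·2.172² + 2·0.55·0.29·0.71·0.89·2.172 = 2.8826 (%²).
σ_p = √2.8826 = 1.698%.
At 90%, z = 1.282.
VaR = 1.282 × 1.698% = 2.177%; on $600,000 that is $13,062.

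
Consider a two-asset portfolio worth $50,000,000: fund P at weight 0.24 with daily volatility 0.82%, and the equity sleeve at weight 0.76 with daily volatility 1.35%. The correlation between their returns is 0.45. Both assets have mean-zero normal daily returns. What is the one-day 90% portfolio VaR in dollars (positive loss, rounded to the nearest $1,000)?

$723,000

σ_p² = 0.24²·0.82² + 0.76²·1.35² + 2·0.45·0.24·0.76·0.82·1.35 = 1.2731 (%²).
σ_p = √1.2731 = 1.128%.
At 90%, z = 1.282.
VaR = 1.282 × 1.128% = 1.446%; on $50,000,000 that is $723,000.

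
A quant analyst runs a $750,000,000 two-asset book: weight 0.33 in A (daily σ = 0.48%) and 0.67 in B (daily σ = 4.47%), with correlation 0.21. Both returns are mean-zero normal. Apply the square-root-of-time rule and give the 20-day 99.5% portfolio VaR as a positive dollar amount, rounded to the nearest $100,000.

σ_p = √(0.33²·0.48² + 0.67²·4.47² + 2·0.21·0.33·0.67·0.48·4.47) = 3.032%.
σ_{20d} = 3.032% × √20 = 13.560%.
z(99.5%) = 2.576.
VaR = 2.576 × 13.560% = 34.931%; on $750,000,000 that is $261,982,500.

$262,000,000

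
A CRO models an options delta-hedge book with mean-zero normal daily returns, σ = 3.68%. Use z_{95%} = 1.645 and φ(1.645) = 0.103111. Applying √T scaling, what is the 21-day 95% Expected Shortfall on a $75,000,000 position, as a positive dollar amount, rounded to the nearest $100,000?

$26,100,000

σ_{21d} = 3.68% × √21 = 16.864%.
ES multiplier = φ(z)/(1−α) = 0.103111/0.05 = 2.062.
ES = 16.864% × 2.062 = 34.774%; on $75,000,000: $26,080,500.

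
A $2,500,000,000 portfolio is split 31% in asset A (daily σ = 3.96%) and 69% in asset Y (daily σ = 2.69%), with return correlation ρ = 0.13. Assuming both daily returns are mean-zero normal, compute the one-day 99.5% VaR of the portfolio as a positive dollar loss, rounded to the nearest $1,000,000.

$152,000,000

σ_p² = 0.31²·3.96² + 0.69²·2.69² + 2·0.13·0.31·0.69·3.96·2.69 = 5.5445 (%²).
σ_p = √5.5445 = 2.355%.
At 99.5%, z = 2.576.
VaR = 2.576 × 2.355% = 6.066%; on $2,500,000,000 that is $151,650,000.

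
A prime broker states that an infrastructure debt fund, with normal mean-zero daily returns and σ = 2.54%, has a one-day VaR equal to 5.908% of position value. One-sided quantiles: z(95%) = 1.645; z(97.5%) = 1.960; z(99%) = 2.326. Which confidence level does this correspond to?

99%

Implied z = VaR/σ = 5.908 / 2.54 = 2.326.
This matches z(99%) = 2.326.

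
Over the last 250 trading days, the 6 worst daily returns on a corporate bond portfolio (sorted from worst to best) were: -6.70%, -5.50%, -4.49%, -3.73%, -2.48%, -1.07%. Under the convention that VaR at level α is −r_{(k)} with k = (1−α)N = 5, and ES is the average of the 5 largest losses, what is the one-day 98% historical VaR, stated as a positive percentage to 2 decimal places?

k = 5; the 5th lowest return is -2.48%, so VaR = 2.48%.

2.48%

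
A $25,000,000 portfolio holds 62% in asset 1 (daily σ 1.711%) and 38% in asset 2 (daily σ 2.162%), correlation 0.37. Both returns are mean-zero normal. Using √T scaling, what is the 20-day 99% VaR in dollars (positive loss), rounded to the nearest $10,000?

σ_p = √(0.62²·1.711² + 0.38²·2.162² + 2·0.37·0.62·0.38·1.711·2.162) = 1.564%.
σ_{20d} = 1.564% × √20 = 6.994%.
z(99%) = 2.326.
VaR = 2.326 × 6.994% = 16.268%; on $25,000,000 that is $4,067,000.

$4,070,000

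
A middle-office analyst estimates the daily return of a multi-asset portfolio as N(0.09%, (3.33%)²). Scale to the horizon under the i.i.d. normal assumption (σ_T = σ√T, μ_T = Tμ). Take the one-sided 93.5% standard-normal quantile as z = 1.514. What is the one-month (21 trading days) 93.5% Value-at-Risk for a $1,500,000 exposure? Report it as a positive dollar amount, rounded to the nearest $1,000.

σ_{21d} = 3.33% × √21 = 15.260%; μ_{21d} = 21 × 0.09% = 1.890%.
VaR = −(1.890%) + 1.514 × 15.260% = 21.214%.
On $1,500,000: 0.21214 × $1,500,000 = $318,210.

$318,000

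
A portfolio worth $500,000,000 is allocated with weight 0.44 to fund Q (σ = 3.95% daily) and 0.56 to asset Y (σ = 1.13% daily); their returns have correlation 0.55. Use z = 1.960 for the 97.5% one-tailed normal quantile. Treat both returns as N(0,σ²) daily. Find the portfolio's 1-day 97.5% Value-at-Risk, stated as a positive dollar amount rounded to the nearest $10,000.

$21,090,000

σ_p² = 0.44²·3.95² + 0.56²·1.13² + 2·0.55·0.44·0.56·3.95·1.13 = 4.6309 (%²).
σ_p = √4.6309 = 2.152%.
VaR = 1.960 × 2.152% = 4.218%; on $500,000,000 that is $21,090,000.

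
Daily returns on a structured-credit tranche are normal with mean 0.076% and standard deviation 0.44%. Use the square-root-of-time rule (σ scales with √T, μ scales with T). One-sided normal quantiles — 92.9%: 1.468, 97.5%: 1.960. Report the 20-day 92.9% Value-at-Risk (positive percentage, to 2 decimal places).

σ_{20d} = 0.44% × √20 = 1.968%; μ_{20d} = 20 × 0.076% = 1.520%.
VaR = −(1.520%) + 1.468 × 1.968% = 1.369%.

1.37%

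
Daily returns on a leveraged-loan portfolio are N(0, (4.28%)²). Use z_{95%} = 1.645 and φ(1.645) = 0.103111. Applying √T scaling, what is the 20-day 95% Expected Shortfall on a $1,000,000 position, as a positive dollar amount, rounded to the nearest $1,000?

σ_{20d} = 4.28% × √20 = 19.141%.
ES multiplier = φ(z)/(1−α) = 0.103111/0.05 = 2.062.
ES = 19.141% × 2.062 = 39.469%; on $1,000,000: $394,690.

$395,000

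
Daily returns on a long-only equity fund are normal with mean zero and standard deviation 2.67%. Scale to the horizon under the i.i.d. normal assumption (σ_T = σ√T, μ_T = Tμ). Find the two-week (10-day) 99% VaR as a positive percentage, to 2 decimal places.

At 99%, z = 2.326.
σ_{10d} = 2.67% × √10 = 8.443%.
VaR = 2.326 × 8.443% = 19.638%.

19.64%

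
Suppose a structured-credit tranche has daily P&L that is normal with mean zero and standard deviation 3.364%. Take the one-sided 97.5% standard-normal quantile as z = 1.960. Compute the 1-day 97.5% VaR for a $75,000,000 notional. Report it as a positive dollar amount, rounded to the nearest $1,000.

VaR = z·σ = 1.960 × 3.364% = 6.593%.
On $75,000,000: 0.06593 × $75,000,000 = $4,944,750.

$4,945,000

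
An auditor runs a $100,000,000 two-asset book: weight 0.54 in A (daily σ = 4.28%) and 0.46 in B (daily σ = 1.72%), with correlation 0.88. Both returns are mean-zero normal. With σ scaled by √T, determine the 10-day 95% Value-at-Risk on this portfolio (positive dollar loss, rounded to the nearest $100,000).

$15,800,000

σ_p = √(0.54²·4.28² + 0.46²·1.72² + 2·0.88·0.54·0.46·4.28·1.72) = 3.031%.
σ_{10d} = 3.031% × √10 = 9.585%.
z(95%) = 1.645.
VaR = 1.645 × 9.585% = 15.767%; on $100,000,000 that is $15,767,000.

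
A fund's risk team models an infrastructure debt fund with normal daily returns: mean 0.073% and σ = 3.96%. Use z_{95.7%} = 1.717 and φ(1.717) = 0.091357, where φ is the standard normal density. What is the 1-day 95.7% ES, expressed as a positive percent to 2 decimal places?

8.34%

Tail multiplier: φ(z)/(1−α) = 0.091357 / 0.043 = 2.125.
ES = −(0.073%) + 3.96% × 2.125 = 8.342%.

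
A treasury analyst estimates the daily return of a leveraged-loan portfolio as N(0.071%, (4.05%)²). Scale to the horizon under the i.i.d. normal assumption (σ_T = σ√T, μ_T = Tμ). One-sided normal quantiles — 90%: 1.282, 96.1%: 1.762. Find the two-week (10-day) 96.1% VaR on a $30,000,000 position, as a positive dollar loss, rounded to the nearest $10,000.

$6,560,000

σ_{10d} = 4.05% × √10 = 12.807%; μ_{10d} = 10 × 0.071% = 0.710%.
VaR = −(0.710%) + 1.762 × 12.807% = 21.856%.
On $30,000,000: 0.21856 × $30,000,000 = $6,556,800.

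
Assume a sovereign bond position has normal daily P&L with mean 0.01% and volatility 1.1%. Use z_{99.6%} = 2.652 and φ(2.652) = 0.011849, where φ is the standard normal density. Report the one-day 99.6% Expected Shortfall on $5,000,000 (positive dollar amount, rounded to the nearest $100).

Tail multiplier: φ(z)/(1−α) = 0.011849 / 0.004 = 2.962.
ES = −(0.01%) + 1.1% × 2.962 = 3.248%.
On $5,000,000: 0.03248 × $5,000,000 = $162,400.

$162,400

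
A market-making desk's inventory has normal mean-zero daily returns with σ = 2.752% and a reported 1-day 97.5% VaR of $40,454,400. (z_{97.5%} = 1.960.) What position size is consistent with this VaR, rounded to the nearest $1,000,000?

VaR as a fraction of value: z·σ = 1.960 × 2.752% = 5.39392%.
Position = $40,454,400 / 0.0539392 = $750,000,000.

$750,000,000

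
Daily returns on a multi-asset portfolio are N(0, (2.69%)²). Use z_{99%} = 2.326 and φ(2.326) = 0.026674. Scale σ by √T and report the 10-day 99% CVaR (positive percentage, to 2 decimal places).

σ_{10d} = 2.69% × √10 = 8.507%.
ES multiplier = φ(z)/(1−α) = 0.026674/0.01 = 2.667.
ES = 8.507% × 2.667 = 22.688%.

22.69%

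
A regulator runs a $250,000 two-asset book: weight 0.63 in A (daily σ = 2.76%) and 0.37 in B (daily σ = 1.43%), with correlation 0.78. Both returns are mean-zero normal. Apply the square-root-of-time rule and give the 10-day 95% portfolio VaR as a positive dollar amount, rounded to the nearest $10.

σ_p = √(0.63²·2.76² + 0.37²·1.43² + 2·0.78·0.63·0.37·2.76·1.43) = 2.177%.
σ_{10d} = 2.177% × √10 = 6.884%.
z(95%) = 1.645.
VaR = 1.645 × 6.884% = 11.324%; on $250,000 that is $28,310.

$28,310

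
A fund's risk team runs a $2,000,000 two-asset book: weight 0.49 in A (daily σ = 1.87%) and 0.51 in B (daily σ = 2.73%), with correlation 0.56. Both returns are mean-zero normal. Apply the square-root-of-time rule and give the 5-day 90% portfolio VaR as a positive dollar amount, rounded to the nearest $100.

σ_p = √(0.49²·1.87² + 0.51²·2.73² + 2·0.56·0.49·0.51·1.87·2.73) = 2.051%.
σ_{5d} = 2.051% × √5 = 4.586%.
z(90%) = 1.282.
VaR = 1.282 × 4.586% = 5.879%; on $2,000,000 that is $117,580.

$117,600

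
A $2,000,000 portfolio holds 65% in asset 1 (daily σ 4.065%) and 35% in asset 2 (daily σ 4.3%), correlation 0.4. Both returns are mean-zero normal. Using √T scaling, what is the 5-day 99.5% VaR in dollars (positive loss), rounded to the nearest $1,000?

$406,000

σ_p = √(0.65²·4.065² + 0.35²·4.3² + 2·0.4·0.65·0.35·4.065·4.3) = 3.525%.
σ_{5d} = 3.525% × √5 = 7.882%.
z(99.5%) = 2.576.
VaR = 2.576 × 7.882% = 20.304%; on $2,000,000 that is $406,080.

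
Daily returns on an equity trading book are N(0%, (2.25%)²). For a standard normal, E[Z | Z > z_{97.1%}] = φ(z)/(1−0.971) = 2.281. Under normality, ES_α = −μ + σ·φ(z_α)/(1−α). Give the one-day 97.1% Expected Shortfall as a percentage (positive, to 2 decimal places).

ES = 2.25% × 2.281 = 5.132%.

5.13%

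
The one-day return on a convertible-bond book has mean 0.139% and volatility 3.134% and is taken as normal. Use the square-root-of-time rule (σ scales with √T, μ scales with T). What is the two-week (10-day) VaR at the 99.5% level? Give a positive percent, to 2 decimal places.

At 99.5%, z = 2.576.
σ_{10d} = 3.134% × √10 = 9.911%; μ_{10d} = 10 × 0.139% = 1.390%.
VaR = −(1.390%) + 2.576 × 9.911% = 24.141%.

24.14%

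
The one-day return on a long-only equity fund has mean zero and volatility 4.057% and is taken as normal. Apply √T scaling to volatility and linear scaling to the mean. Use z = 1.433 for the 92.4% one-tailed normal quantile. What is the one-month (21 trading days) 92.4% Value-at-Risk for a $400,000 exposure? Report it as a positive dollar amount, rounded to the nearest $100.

$106,600

σ_{21d} = 4.057% × √21 = 18.592%.
VaR = 1.433 × 18.592% = 26.642%.
On $400,000: 0.26642 × $400,000 = $106,568.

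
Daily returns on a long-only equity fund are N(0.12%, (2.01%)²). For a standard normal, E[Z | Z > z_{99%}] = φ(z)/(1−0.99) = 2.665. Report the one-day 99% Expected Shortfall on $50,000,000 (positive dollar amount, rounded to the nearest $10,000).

$2,620,000

ES = −(0.12%) + 2.01% × 2.665 = 5.237%.
On $50,000,000: 0.05237 × $50,000,000 = $2,618,500.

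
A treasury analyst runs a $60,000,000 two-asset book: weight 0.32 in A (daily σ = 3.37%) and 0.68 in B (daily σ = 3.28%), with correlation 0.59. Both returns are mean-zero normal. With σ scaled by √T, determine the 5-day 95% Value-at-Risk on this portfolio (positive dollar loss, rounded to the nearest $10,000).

$6,610,000

σ_p = √(0.32²·3.37² + 0.68²·3.28² + 2·0.59·0.32·0.68·3.37·3.28) = 2.996%.
σ_{5d} = 2.996% × √5 = 6.699%.
z(95%) = 1.645.
VaR = 1.645 × 6.699% = 11.020%; on $60,000,000 that is $6,612,000.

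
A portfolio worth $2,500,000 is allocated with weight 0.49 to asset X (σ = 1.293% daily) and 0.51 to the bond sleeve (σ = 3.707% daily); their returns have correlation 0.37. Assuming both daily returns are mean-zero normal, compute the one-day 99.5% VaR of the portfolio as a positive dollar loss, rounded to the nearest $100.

σ_p² = 0.49²·1.293² + 0.51²·3.707² + 2·0.37·0.49·0.51·1.293·3.707 = 4.8620 (%²).
σ_p = √4.8620 = 2.205%.
At 99.5%, z = 2.576.
VaR = 2.576 × 2.205% = 5.680%; on $2,500,000 that is $142,000.

$142,000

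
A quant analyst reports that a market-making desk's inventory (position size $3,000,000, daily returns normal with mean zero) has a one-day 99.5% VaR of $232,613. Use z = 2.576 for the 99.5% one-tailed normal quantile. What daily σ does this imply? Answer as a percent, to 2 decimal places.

3.01%

VaR as a fraction: $232,613 / $3,000,000 = 7.754%.
σ = VaR / z = 7.754% / 2.576 = 3.010%.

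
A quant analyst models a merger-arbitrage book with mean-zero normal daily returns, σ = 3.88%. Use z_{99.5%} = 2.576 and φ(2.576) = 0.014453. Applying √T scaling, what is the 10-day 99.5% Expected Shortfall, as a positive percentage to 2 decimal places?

35.47%

σ_{10d} = 3.88% × √10 = 12.270%.
ES multiplier = φ(z)/(1−α) = 0.014453/0.005 = 2.891.
ES = 12.270% × 2.891 = 35.473%.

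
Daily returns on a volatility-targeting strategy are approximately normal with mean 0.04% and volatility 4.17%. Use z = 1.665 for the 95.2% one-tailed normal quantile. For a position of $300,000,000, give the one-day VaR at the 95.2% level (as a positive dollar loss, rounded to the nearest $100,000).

VaR = −μ + z·σ = −(0.04%) + 1.665 × 4.17% = 6.903%.
On $300,000,000: 0.06903 × $300,000,000 = $20,709,000.

$20,700,000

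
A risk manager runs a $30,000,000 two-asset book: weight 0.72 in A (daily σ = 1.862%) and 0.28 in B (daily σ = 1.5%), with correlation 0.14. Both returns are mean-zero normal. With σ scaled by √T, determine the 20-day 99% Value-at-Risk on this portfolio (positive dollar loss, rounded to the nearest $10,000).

$4,560,000

σ_p = √(0.72²·1.862² + 0.28²·1.5² + 2·0.14·0.72·0.28·1.862·1.5) = 1.460%.
σ_{20d} = 1.460% × √20 = 6.529%.
z(99%) = 2.326.
VaR = 2.326 × 6.529% = 15.186%; on $30,000,000 that is $4,555,800.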